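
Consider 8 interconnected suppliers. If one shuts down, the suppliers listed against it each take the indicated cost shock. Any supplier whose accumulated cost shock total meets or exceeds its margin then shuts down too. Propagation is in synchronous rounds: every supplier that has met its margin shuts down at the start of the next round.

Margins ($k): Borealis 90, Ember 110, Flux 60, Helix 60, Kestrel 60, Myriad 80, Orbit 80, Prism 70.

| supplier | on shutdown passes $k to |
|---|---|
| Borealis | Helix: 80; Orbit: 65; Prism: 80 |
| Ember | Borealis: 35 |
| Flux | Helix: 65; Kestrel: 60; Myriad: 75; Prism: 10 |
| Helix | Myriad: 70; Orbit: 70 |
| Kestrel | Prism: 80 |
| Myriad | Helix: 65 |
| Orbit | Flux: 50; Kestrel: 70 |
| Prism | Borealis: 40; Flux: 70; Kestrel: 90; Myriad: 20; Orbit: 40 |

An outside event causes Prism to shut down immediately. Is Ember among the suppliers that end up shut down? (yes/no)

Round 1 — Prism shuts down (initial).
  Borealis: +40 → 40 < 90
  Flux: +70 → 70 ≥ 60
  Kestrel: +90 → 90 ≥ 60
  Myriad: +20 → 20 < 80
  Orbit: +40 → 40 < 80
Round 2 — Flux, Kestrel shut down.
  Helix: +65 → 65 ≥ 60
  Myriad: +75 → 95 ≥ 80
Round 3 — Helix, Myriad shut down.
  Orbit: +70 → 110 ≥ 80
Round 4 — Orbit shuts down.
No further shutdowns.

no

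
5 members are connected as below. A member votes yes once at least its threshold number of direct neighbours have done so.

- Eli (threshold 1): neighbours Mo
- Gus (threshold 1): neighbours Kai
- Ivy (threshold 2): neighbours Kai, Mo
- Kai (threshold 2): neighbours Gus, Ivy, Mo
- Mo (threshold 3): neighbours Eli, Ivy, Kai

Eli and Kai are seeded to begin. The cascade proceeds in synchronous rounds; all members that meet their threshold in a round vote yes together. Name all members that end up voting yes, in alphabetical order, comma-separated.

Eli, Gus, Kai

Round 1 — Eli, Kai vote yes (initial).
Round 2 — checking thresholds:
  Gus: 1 of 1 neighbours ≥ 1, votes yes.
  Ivy: 1 of 2 neighbours < 2, below threshold.
  Mo: 2 of 3 neighbours < 3, below threshold.
Round 3 — no new yes votes; cascade stops.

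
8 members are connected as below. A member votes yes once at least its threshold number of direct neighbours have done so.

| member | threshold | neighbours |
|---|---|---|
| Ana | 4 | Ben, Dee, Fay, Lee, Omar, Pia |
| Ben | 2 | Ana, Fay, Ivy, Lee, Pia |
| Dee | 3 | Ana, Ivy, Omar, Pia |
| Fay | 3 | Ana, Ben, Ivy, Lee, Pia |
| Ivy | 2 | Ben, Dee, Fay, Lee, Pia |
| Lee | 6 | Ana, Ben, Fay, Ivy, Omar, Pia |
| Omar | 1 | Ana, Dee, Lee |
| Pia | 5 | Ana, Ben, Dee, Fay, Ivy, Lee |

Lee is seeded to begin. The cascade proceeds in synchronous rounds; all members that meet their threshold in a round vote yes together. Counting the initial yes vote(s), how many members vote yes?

Round 1 — Lee votes yes (initial).
Round 2 — checking thresholds:
  Ana: 1 of 6 neighbours < 4, holds.
  Ben: 1 of 5 neighbours < 2, holds.
  Fay: 1 of 5 neighbours < 3, holds.
  Ivy: 1 of 5 neighbours < 2, holds.
  Omar: 1 of 3 neighbours ≥ 1, votes yes.
  Pia: 1 of 6 neighbours < 5, holds.
Round 3 — no new yes votes; cascade stops.

2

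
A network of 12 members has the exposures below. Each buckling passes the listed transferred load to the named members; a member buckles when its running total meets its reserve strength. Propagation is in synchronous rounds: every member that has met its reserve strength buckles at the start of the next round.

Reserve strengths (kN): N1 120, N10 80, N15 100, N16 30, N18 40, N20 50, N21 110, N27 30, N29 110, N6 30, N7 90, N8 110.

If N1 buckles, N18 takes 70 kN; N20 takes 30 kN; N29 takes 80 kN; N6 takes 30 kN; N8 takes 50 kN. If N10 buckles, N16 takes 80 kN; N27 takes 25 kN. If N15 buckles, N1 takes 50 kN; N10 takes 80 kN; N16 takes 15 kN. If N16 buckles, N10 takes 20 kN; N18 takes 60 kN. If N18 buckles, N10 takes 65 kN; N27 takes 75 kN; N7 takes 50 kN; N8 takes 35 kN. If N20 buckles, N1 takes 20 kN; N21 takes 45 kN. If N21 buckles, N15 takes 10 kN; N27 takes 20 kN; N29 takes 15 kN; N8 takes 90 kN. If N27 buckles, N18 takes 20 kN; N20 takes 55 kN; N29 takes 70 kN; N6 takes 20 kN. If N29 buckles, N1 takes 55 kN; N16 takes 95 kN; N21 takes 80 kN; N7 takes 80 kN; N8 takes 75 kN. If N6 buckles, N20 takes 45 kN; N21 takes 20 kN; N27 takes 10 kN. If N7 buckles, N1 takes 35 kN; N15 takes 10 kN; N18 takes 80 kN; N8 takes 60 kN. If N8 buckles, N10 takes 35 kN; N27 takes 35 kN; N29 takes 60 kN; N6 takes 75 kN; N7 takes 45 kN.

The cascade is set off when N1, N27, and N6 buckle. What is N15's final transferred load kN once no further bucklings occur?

20

Round 1 — N1, N27, N6 buckle (initial).
  N18: +70+20 → 90 ≥ 40
  N20: +30+55+45 → 130 ≥ 50
  N21: +20 → 20 < 110
  N29: +80+70 → 150 ≥ 110
  N8: +50 → 50 < 110
Round 2 — N18, N20, N29 buckle.
  N10: +65 → 65 < 80
  N16: +95 → 95 ≥ 30
  N21: +45+80 → 145 ≥ 110
  N7: +50+80 → 130 ≥ 90
  N8: +35+75 → 160 ≥ 110
Round 3 — N16, N21, N7, N8 buckle.
  N10: +20+35 → 120 ≥ 80
  N15: +10+10 → 20 < 100
Round 4 — N10 buckles.
No further bucklings.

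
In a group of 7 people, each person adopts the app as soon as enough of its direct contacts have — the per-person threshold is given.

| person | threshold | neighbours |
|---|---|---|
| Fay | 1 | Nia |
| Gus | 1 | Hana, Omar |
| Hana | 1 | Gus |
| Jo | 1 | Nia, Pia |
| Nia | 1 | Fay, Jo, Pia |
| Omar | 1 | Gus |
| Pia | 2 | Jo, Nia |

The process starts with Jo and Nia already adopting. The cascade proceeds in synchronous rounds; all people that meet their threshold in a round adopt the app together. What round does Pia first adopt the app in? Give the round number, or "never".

2

Round 1 — Jo, Nia adopt the app (initial).
Round 2 — checking thresholds:
  Fay: 1 of 1 neighbours ≥ 1, adopts the app.
  Pia: 2 of 2 neighbours ≥ 2, adopts the app.
Round 3 — no new adoptions; cascade stops.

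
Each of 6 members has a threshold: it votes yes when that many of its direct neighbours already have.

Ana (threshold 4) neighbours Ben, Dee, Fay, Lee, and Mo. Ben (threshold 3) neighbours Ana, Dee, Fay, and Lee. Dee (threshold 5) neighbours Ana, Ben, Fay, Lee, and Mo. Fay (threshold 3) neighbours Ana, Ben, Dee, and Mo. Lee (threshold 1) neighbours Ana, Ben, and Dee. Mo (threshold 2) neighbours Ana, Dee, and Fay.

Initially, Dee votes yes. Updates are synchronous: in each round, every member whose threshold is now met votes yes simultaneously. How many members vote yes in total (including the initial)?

Round 1 — Dee votes yes (initial).
Round 2 — checking thresholds:
  Ana: 1 of 5 neighbours < 4, holds.
  Ben: 1 of 4 neighbours < 3, holds.
  Fay: 1 of 4 neighbours < 3, holds.
  Lee: 1 of 3 neighbours ≥ 1, votes yes.
  Mo: 1 of 3 neighbours < 2, holds.
Round 3 — no new yes votes; cascade stops.

2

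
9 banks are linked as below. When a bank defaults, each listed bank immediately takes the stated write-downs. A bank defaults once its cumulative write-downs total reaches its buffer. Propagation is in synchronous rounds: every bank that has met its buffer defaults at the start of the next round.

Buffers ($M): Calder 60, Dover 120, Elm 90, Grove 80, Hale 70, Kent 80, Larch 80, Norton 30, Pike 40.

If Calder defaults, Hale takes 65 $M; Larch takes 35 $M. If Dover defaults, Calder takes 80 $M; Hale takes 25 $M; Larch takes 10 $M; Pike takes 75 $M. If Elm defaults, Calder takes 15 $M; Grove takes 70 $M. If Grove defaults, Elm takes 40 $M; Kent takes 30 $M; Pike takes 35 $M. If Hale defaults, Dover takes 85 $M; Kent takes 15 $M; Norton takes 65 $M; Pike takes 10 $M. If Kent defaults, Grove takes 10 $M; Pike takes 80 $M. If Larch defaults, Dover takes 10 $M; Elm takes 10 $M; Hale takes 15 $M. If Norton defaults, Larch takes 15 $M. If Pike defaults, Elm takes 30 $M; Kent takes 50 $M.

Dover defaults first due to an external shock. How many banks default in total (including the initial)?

5

Round 1 — Dover defaults (initial).
  Calder: +80 → 80 ≥ 60
  Hale: +25 → 25 < 70
  Larch: +10 → 10 < 80
  Pike: +75 → 75 ≥ 40
Round 2 — Calder, Pike default.
  Elm: +30 → 30 < 90
  Hale: +65 → 90 ≥ 70
  Kent: +50 → 50 < 80
  Larch: +35 → 45 < 80
Round 3 — Hale defaults.
  Kent: +15 → 65 < 80
  Norton: +65 → 65 ≥ 30
Round 4 — Norton defaults.
  Larch: +15 → 60 < 80
No further defaults.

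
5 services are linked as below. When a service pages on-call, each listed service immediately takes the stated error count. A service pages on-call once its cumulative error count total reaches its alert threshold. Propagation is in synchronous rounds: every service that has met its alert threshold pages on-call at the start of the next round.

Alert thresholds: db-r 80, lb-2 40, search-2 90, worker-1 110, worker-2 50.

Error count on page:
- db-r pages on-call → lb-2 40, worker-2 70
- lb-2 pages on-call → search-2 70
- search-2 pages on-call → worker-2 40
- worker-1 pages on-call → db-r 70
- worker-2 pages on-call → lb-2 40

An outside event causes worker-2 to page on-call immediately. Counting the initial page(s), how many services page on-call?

Round 1 — worker-2 pages on-call (initial).
  lb-2: +40 → 40 ≥ 40
Round 2 — lb-2 pages on-call.
  search-2: +70 → 70 < 90
No further pages.

2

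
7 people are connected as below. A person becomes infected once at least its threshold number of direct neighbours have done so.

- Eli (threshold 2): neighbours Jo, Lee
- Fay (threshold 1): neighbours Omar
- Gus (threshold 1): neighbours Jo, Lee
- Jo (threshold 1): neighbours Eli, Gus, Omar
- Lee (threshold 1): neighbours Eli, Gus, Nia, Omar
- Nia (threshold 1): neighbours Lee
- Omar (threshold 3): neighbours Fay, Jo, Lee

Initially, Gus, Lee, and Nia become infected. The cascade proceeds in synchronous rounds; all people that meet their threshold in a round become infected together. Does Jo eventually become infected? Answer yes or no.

Round 1 — Gus, Lee, Nia become infected (initial).
Round 2 — checking thresholds:
  Eli: 1 of 2 neighbours < 2, holds.
  Jo: 1 of 3 neighbours ≥ 1, becomes infected.
  Omar: 1 of 3 neighbours < 3, holds.
Round 3 — checking thresholds:
  Eli: 2 of 2 neighbours ≥ 2, becomes infected.
  Omar: 2 of 3 neighbours < 3, holds.
Round 4 — no new infections; cascade stops.

yes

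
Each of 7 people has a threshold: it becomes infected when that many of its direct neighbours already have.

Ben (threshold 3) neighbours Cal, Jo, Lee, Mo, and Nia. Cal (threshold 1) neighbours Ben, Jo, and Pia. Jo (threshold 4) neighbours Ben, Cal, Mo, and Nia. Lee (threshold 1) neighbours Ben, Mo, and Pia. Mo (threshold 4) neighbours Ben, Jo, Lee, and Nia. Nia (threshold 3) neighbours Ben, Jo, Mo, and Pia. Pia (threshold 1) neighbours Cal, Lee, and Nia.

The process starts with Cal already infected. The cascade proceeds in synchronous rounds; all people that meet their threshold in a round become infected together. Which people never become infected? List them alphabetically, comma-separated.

Round 1 — Cal becomes infected (initial).
Round 2 — checking thresholds:
  Ben: 1 of 5 neighbours < 3, holds.
  Jo: 1 of 4 neighbours < 4, holds.
  Pia: 1 of 3 neighbours ≥ 1, becomes infected.
Round 3 — checking thresholds:
  Ben: 1 of 5 neighbours < 3, holds.
  Jo: 1 of 4 neighbours < 4, holds.
  Lee: 1 of 3 neighbours ≥ 1, becomes infected.
  Nia: 1 of 4 neighbours < 3, holds.
Round 4 — no new infections; cascade stops.

Ben, Jo, Mo, Nia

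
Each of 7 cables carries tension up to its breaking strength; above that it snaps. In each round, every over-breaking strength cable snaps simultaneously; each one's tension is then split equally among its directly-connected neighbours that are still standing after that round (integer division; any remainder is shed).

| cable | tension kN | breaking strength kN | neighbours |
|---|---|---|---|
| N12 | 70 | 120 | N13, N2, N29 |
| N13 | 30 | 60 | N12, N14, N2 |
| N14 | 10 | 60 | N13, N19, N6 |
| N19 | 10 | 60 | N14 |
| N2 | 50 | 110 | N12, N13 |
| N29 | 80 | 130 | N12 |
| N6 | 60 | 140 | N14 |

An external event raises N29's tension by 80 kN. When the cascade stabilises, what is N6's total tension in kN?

137

Round 1 — N29 at 160 > 130. N29 snaps.
  N29 sheds 160 kN to N12: 160 each.
    N12: 70+160 = 230 > 120
Round 2 — N12 snaps.
  N12 sheds 230 kN to N13, N2: 115 each.
    N13: 30+115 = 145 > 60
    N2: 50+115 = 165 > 110
Round 3 — N13, N2 snap.
  N13 sheds 145 kN to N14: 145 each.
    N14: 10+145 = 155 > 60
  N2 sheds 165 kN: no online neighbours, lost.
Round 4 — N14 snaps.
  N14 sheds 155 kN to N19, N6: 77 each (1 lost).
    N19: 10+77 = 87 > 60
    N6: 60+77 = 137 ≤ 140
Round 5 — N19 snaps.
  N19 sheds 87 kN: no online neighbours, lost.
No further breaks.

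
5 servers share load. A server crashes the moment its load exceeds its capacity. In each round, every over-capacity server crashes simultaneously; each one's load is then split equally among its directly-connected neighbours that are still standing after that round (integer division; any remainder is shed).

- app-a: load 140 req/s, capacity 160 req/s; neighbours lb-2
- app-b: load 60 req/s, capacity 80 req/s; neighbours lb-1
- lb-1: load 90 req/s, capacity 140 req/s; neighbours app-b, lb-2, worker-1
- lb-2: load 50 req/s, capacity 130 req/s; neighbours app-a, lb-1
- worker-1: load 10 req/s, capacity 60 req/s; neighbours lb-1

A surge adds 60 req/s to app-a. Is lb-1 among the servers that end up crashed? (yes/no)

yes

Round 1 — app-a at 200 > 160. app-a crashes.
  app-a sheds 200 req/s to lb-2: 200 each.
    lb-2: 50+200 = 250 > 130
Round 2 — lb-2 crashes.
  lb-2 sheds 250 req/s to lb-1: 250 each.
    lb-1: 90+250 = 340 > 140
Round 3 — lb-1 crashes.
  lb-1 sheds 340 req/s to app-b, worker-1: 170 each.
    app-b: 60+170 = 230 > 80
    worker-1: 10+170 = 180 > 60
Round 4 — app-b, worker-1 crash.
  app-b sheds 230 req/s: no online neighbours, lost.
  worker-1 sheds 180 req/s: no online neighbours, lost.
No further crashes.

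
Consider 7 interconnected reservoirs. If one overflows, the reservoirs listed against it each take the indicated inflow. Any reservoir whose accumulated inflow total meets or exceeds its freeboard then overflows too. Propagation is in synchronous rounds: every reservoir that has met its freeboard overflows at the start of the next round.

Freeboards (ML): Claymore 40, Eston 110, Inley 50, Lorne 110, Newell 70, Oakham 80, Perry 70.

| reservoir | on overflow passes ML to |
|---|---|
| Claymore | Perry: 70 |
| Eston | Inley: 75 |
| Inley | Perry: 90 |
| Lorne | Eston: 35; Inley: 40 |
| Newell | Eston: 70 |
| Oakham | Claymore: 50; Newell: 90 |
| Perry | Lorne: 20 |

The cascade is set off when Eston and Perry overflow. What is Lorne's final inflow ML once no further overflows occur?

20

Round 1 — Eston, Perry overflow (initial).
  Inley: +75 → 75 ≥ 50
  Lorne: +20 → 20 < 110
Round 2 — Inley overflows.
No further overflows.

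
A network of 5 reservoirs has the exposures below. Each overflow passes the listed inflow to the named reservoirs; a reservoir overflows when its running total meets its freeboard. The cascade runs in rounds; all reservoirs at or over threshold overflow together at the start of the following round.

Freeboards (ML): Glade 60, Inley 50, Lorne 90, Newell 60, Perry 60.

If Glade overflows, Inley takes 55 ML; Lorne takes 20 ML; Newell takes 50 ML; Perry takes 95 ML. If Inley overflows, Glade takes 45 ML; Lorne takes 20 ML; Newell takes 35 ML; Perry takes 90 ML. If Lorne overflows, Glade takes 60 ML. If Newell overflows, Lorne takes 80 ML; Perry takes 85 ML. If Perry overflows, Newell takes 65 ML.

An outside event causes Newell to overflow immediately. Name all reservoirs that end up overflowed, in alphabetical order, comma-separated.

Newell, Perry

Round 1 — Newell overflows (initial).
  Lorne: +80 → 80 < 90
  Perry: +85 → 85 ≥ 60
Round 2 — Perry overflows.
No further overflows.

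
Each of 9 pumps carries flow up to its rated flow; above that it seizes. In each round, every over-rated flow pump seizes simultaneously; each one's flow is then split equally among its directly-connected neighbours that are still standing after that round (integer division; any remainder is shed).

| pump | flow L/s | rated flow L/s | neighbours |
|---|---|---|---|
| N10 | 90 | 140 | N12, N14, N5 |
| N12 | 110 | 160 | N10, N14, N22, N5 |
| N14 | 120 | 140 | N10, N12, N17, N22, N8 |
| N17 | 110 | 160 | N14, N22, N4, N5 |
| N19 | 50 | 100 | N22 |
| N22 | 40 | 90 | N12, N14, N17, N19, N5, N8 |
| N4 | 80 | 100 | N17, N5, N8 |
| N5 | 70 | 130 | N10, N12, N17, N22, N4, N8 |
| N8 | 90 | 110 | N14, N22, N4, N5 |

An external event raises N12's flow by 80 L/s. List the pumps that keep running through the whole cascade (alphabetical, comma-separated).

Round 1 — N12 at 190 > 160. N12 seizes.
  N12 sheds 190 L/s to N10, N14, N22, N5: 47 each (2 lost).
    N10: 90+47 = 137 ≤ 140
    N14: 120+47 = 167 > 140
    N22: 40+47 = 87 ≤ 90
    N5: 70+47 = 117 ≤ 130
Round 2 — N14 seizes.
  N14 sheds 167 L/s to N10, N17, N22, N8: 41 each (3 lost).
    N10: 137+41 = 178 > 140
    N17: 110+41 = 151 ≤ 160
    N22: 87+41 = 128 > 90
    N8: 90+41 = 131 > 110
Round 3 — N10, N22, N8 seize.
  N10 sheds 178 L/s to N5: 178 each.
    N5: 117+178 = 295 > 130
  N22 sheds 128 L/s to N17, N19, N5: 42 each (2 lost).
    N17: 151+42 = 193 > 160
    N19: 50+42 = 92 ≤ 100
    N5: 295+42 = 337 > 130
  N8 sheds 131 L/s to N4, N5: 65 each (1 lost).
    N4: 80+65 = 145 > 100
    N5: 337+65 = 402 > 130
Round 4 — N17, N4, N5 seize.
  N17 sheds 193 L/s: no online neighbours, lost.
  N4 sheds 145 L/s: no online neighbours, lost.
  N5 sheds 402 L/s: no online neighbours, lost.
No further seizures.

N19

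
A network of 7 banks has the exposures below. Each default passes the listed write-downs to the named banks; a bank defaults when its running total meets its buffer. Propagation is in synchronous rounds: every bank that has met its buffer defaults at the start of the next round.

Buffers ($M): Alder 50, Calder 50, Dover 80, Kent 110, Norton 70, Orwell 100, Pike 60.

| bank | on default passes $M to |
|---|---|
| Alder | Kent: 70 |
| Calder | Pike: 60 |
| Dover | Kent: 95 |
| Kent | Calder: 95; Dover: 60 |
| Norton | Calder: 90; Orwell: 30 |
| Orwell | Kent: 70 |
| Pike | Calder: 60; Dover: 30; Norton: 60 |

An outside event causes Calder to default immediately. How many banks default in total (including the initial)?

Round 1 — Calder defaults (initial).
  Pike: +60 → 60 ≥ 60
Round 2 — Pike defaults.
  Dover: +30 → 30 < 80
  Norton: +60 → 60 < 70
No further defaults.

2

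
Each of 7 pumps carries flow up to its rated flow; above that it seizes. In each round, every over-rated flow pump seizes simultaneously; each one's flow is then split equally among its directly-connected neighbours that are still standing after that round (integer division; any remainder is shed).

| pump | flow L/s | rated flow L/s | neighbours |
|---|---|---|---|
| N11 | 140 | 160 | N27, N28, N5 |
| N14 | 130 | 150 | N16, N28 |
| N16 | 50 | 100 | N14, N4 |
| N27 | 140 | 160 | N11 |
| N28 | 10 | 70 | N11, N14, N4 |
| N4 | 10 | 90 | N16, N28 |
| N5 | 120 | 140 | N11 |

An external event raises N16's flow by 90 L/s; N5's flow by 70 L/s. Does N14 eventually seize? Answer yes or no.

yes

Round 1 — N16 at 140 > 100; N5 at 190 > 140. N16, N5 seize.
  N16 sheds 140 L/s to N14, N4: 70 each.
    N14: 130+70 = 200 > 150
    N4: 10+70 = 80 ≤ 90
  N5 sheds 190 L/s to N11: 190 each.
    N11: 140+190 = 330 > 160
Round 2 — N11, N14 seize.
  N11 sheds 330 L/s to N27, N28: 165 each.
    N27: 140+165 = 305 > 160
    N28: 10+165 = 175 > 70
  N14 sheds 200 L/s to N28: 200 each.
    N28: 175+200 = 375 > 70
Round 3 — N27, N28 seize.
  N27 sheds 305 L/s: no online neighbours, lost.
  N28 sheds 375 L/s to N4: 375 each.
    N4: 80+375 = 455 > 90
Round 4 — N4 seizes.
  N4 sheds 455 L/s: no online neighbours, lost.
No further seizures.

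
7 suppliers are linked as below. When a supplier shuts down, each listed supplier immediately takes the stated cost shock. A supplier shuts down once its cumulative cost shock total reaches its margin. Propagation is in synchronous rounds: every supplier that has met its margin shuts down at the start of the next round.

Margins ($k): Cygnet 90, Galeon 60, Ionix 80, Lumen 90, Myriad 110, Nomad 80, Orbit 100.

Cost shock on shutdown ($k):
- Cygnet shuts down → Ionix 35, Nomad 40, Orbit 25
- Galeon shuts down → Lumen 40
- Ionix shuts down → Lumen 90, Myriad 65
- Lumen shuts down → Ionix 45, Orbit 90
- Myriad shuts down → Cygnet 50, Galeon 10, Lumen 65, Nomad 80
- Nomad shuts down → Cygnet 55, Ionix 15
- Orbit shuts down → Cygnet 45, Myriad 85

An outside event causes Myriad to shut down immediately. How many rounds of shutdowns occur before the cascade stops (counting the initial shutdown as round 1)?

Round 1 — Myriad shuts down (initial).
  Cygnet: +50 → 50 < 90
  Galeon: +10 → 10 < 60
  Lumen: +65 → 65 < 90
  Nomad: +80 → 80 ≥ 80
Round 2 — Nomad shuts down.
  Cygnet: +55 → 105 ≥ 90
  Ionix: +15 → 15 < 80
Round 3 — Cygnet shuts down.
  Ionix: +35 → 50 < 80
  Orbit: +25 → 25 < 100
No further shutdowns.

3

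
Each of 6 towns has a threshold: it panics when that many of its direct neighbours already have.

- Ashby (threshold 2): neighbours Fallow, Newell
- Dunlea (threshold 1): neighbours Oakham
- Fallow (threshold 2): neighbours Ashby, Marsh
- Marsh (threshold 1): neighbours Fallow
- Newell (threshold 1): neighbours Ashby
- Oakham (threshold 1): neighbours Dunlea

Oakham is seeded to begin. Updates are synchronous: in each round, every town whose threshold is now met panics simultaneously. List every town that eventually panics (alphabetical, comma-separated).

Dunlea, Oakham

Round 1 — Oakham panics (initial).
Round 2 — checking thresholds:
  Dunlea: 1 of 1 neighbours ≥ 1, panics.
Round 3 — no new panics; cascade stops.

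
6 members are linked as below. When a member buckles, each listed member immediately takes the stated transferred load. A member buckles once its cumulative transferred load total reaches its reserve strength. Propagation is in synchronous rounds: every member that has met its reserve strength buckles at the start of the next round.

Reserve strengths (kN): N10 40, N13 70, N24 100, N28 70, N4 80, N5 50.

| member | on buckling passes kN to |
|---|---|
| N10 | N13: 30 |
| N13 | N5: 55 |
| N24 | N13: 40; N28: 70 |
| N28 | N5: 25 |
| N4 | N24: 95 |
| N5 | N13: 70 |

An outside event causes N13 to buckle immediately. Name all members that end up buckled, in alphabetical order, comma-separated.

N13, N5

Round 1 — N13 buckles (initial).
  N5: +55 → 55 ≥ 50
Round 2 — N5 buckles.
No further bucklings.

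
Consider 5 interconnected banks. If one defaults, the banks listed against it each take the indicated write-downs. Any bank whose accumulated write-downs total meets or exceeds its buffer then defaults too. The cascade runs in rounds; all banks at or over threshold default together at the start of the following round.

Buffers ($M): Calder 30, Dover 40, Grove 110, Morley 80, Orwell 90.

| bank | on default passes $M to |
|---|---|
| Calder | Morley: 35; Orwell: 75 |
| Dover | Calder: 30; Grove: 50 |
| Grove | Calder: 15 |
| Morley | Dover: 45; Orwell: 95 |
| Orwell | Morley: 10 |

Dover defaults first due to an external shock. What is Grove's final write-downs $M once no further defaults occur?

50

Round 1 — Dover defaults (initial).
  Calder: +30 → 30 ≥ 30
  Grove: +50 → 50 < 110
Round 2 — Calder defaults.
  Morley: +35 → 35 < 80
  Orwell: +75 → 75 < 90
No further defaults.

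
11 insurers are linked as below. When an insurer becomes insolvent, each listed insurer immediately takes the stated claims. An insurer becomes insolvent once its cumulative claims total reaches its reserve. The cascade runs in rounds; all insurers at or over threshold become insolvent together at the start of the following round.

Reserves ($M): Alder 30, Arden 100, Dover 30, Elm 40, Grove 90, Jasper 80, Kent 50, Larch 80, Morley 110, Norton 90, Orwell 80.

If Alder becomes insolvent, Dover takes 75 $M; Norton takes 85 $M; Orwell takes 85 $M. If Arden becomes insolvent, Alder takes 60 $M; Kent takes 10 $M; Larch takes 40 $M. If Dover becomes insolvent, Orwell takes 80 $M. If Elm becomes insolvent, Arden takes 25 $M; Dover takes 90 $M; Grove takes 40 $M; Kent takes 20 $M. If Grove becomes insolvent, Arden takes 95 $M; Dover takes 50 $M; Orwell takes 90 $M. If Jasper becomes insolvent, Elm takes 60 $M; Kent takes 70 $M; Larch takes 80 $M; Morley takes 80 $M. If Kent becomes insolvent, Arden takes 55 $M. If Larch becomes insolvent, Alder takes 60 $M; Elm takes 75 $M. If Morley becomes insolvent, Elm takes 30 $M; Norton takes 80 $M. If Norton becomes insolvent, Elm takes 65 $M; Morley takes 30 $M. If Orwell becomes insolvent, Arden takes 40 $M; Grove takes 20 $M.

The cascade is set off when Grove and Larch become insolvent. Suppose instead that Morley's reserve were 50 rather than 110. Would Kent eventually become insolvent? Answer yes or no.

no

With Morley's reserve at 50:
Round 1 — Grove, Larch become insolvent (initial).
  Alder: +60 → 60 ≥ 30
  Arden: +95 → 95 < 100
  Dover: +50 → 50 ≥ 30
  Elm: +75 → 75 ≥ 40
  Orwell: +90 → 90 ≥ 80
Round 2 — Alder, Dover, Elm, Orwell become insolvent.
  Arden: +25+40 → 160 ≥ 100
  Kent: +20 → 20 < 50
  Norton: +85 → 85 < 90
Round 3 — Arden becomes insolvent.
  Kent: +10 → 30 < 50
No further insolvencies.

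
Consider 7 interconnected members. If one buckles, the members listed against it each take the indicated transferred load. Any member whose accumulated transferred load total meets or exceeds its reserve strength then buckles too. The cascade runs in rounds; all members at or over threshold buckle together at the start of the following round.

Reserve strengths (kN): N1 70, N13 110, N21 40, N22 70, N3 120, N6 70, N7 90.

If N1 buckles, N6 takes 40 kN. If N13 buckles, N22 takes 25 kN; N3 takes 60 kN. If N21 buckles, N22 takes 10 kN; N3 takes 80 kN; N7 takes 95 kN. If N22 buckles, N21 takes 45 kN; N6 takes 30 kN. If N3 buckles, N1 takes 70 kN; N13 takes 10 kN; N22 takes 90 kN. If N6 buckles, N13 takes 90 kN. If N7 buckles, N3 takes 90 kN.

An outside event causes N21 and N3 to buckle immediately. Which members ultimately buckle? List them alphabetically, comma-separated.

Round 1 — N21, N3 buckle (initial).
  N1: +70 → 70 ≥ 70
  N13: +10 → 10 < 110
  N22: +10+90 → 100 ≥ 70
  N7: +95 → 95 ≥ 90
Round 2 — N1, N22, N7 buckle.
  N6: +40+30 → 70 ≥ 70
Round 3 — N6 buckles.
  N13: +90 → 100 < 110
No further bucklings.

N1, N21, N22, N3, N6, N7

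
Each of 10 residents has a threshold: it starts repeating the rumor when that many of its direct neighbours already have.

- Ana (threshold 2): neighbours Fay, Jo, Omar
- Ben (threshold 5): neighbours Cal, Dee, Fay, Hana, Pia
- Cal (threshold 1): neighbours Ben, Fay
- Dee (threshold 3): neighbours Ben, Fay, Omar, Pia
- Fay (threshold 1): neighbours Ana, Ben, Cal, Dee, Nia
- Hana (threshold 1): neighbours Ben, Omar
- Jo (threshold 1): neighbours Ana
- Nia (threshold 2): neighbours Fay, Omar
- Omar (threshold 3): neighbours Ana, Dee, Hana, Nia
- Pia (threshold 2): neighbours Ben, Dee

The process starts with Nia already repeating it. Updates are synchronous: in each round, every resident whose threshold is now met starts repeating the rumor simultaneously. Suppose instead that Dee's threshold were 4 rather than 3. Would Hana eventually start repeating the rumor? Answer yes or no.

With Dee's threshold at 4:
Round 1 — Nia starts repeating the rumor (initial).
Round 2 — checking thresholds:
  Fay: 1 of 5 neighbours ≥ 1, starts repeating the rumor.
  Omar: 1 of 4 neighbours < 3, holds.
Round 3 — checking thresholds:
  Ana: 1 of 3 neighbours < 2, holds.
  Ben: 1 of 5 neighbours < 5, holds.
  Cal: 1 of 2 neighbours ≥ 1, starts repeating the rumor.
  Dee: 1 of 4 neighbours < 4, holds.
  Omar: 1 of 4 neighbours < 3, holds.
Round 4 — no new spreads; cascade stops.

no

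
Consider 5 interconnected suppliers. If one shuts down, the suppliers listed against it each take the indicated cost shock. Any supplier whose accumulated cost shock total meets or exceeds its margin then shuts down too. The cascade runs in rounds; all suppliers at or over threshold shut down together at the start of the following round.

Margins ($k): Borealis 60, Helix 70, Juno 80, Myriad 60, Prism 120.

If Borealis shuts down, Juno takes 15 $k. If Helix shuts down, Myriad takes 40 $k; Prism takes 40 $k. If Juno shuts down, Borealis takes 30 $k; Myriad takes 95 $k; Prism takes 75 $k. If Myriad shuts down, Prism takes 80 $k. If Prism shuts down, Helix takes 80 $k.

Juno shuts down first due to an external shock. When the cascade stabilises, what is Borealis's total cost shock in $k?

30

Round 1 — Juno shuts down (initial).
  Borealis: +30 → 30 < 60
  Myriad: +95 → 95 ≥ 60
  Prism: +75 → 75 < 120
Round 2 — Myriad shuts down.
  Prism: +80 → 155 ≥ 120
Round 3 — Prism shuts down.
  Helix: +80 → 80 ≥ 70
Round 4 — Helix shuts down.
No further shutdowns.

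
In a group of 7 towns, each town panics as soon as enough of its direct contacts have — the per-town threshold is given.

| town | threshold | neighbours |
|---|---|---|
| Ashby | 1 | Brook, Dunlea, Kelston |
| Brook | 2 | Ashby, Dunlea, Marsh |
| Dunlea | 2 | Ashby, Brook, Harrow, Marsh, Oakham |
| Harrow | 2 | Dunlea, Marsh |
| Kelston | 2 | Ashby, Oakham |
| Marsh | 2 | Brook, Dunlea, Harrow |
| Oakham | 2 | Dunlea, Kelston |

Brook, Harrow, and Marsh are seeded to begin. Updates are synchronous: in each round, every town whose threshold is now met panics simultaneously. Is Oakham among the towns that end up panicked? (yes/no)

Round 1 — Brook, Harrow, Marsh panic (initial).
Round 2 — checking thresholds:
  Ashby: 1 of 3 neighbours ≥ 1, panics.
  Dunlea: 3 of 5 neighbours ≥ 2, panics.
Round 3 — no new panics; cascade stops.

no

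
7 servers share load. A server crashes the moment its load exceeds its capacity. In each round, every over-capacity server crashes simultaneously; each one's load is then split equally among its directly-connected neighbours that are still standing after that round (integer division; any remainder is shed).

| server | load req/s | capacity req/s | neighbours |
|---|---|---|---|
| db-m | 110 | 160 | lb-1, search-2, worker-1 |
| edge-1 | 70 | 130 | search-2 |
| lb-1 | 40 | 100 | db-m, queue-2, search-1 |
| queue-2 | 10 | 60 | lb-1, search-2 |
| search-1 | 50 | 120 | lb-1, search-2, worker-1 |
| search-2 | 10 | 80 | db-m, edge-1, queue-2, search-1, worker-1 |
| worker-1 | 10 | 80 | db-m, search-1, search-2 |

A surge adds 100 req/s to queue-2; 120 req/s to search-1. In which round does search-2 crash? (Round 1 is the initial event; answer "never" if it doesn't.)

Round 1 — queue-2 at 110 > 60; search-1 at 170 > 120. queue-2, search-1 crash.
  queue-2 sheds 110 req/s to lb-1, search-2: 55 each.
    lb-1: 40+55 = 95 ≤ 100
    search-2: 10+55 = 65 ≤ 80
  search-1 sheds 170 req/s to lb-1, search-2, worker-1: 56 each (2 lost).
    lb-1: 95+56 = 151 > 100
    search-2: 65+56 = 121 > 80
    worker-1: 10+56 = 66 ≤ 80
Round 2 — lb-1, search-2 crash.
  lb-1 sheds 151 req/s to db-m: 151 each.
    db-m: 110+151 = 261 > 160
  search-2 sheds 121 req/s to db-m, edge-1, worker-1: 40 each (1 lost).
    db-m: 261+40 = 301 > 160
    edge-1: 70+40 = 110 ≤ 130
    worker-1: 66+40 = 106 > 80
Round 3 — db-m, worker-1 crash.
  db-m sheds 301 req/s: no online neighbours, lost.
  worker-1 sheds 106 req/s: no online neighbours, lost.
No further crashes.

2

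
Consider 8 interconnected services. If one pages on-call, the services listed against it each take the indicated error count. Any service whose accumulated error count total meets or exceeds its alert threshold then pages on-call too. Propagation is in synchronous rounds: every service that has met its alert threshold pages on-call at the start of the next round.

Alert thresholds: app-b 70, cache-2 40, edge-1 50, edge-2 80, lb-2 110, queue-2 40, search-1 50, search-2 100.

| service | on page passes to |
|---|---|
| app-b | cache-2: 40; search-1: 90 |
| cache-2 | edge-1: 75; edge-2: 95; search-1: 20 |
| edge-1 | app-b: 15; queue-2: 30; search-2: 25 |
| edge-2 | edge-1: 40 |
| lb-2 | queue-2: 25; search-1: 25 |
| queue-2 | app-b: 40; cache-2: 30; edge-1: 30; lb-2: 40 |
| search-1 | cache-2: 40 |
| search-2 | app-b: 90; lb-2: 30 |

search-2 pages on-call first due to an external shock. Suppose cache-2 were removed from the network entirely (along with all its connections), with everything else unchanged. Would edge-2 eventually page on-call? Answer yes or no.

no

With cache-2 removed:
Round 1 — search-2 pages on-call (initial).
  app-b: +90 → 90 ≥ 70
  lb-2: +30 → 30 < 110
Round 2 — app-b pages on-call.
  search-1: +90 → 90 ≥ 50
Round 3 — search-1 pages on-call.
No further pages.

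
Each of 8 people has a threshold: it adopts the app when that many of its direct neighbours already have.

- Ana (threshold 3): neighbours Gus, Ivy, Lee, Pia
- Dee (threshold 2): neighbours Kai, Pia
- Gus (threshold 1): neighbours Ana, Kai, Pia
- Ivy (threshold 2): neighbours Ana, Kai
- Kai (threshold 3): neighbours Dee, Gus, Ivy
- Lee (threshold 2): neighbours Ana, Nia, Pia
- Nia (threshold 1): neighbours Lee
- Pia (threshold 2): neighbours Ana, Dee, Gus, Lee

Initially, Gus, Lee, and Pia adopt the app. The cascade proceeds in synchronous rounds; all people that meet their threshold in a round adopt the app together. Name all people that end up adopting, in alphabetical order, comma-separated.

Ana, Gus, Lee, Nia, Pia

Round 1 — Gus, Lee, Pia adopt the app (initial).
Round 2 — checking thresholds:
  Ana: 3 of 4 neighbours ≥ 3, adopts the app.
  Dee: 1 of 2 neighbours < 2, not yet.
  Kai: 1 of 3 neighbours < 3, not yet.
  Nia: 1 of 1 neighbours ≥ 1, adopts the app.
Round 3 — no new adoptions; cascade stops.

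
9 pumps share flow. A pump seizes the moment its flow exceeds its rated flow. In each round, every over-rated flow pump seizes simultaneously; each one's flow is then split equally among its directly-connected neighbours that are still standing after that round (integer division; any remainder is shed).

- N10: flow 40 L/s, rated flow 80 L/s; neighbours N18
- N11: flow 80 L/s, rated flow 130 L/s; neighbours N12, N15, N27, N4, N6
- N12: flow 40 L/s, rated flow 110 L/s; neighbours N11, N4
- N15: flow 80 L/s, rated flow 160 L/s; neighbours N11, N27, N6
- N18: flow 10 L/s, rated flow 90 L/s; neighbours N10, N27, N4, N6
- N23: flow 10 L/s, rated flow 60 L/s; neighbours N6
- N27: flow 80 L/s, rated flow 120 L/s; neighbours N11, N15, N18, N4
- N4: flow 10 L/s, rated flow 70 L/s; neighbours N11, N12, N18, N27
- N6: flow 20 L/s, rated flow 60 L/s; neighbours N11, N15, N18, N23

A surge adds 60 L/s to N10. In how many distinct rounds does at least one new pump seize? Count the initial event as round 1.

2

Round 1 — N10 at 100 > 80. N10 seizes.
  N10 sheds 100 L/s to N18: 100 each.
    N18: 10+100 = 110 > 90
Round 2 — N18 seizes.
  N18 sheds 110 L/s to N27, N4, N6: 36 each (2 lost).
    N27: 80+36 = 116 ≤ 120
    N4: 10+36 = 46 ≤ 70
    N6: 20+36 = 56 ≤ 60
No further seizures.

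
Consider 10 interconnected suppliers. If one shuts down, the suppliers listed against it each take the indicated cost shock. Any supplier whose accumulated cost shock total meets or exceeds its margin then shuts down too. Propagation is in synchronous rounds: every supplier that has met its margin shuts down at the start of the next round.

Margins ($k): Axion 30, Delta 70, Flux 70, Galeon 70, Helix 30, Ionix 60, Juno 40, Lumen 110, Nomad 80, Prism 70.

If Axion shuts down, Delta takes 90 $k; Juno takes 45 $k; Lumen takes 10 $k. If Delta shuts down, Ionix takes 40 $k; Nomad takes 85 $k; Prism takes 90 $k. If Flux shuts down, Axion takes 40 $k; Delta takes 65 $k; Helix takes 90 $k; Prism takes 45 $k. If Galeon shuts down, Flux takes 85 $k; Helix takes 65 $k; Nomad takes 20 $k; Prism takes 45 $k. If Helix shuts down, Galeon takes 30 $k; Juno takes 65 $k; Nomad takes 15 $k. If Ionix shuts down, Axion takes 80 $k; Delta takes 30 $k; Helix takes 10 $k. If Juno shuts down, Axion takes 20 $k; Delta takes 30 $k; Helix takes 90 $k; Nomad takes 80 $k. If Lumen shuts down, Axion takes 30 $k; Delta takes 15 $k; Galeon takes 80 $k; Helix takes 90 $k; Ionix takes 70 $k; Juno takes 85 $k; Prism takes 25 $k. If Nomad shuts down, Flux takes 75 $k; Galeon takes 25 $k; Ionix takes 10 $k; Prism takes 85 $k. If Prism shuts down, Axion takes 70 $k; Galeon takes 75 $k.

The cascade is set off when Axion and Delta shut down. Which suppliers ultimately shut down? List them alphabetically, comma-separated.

Axion, Delta, Flux, Galeon, Helix, Juno, Nomad, Prism

Round 1 — Axion, Delta shut down (initial).
  Ionix: +40 → 40 < 60
  Juno: +45 → 45 ≥ 40
  Lumen: +10 → 10 < 110
  Nomad: +85 → 85 ≥ 80
  Prism: +90 → 90 ≥ 70
Round 2 — Juno, Nomad, Prism shut down.
  Flux: +75 → 75 ≥ 70
  Galeon: +25+75 → 100 ≥ 70
  Helix: +90 → 90 ≥ 30
  Ionix: +10 → 50 < 60
Round 3 — Flux, Galeon, Helix shut down.
No further shutdowns.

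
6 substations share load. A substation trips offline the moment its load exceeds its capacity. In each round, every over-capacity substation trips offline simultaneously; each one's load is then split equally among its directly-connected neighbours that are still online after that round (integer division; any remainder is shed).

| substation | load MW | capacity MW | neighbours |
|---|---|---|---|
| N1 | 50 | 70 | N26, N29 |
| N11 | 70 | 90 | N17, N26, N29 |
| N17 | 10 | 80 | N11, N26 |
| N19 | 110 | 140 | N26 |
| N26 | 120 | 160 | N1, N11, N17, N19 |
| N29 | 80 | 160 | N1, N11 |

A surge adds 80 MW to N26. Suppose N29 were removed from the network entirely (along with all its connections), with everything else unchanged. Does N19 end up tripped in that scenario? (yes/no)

With N29 removed:
Round 1 — N26 at 200 > 160. N26 trips offline.
  N26 sheds 200 MW to N1, N11, N17, N19: 50 each.
    N1: 50+50 = 100 > 70
    N11: 70+50 = 120 > 90
    N17: 10+50 = 60 ≤ 80
    N19: 110+50 = 160 > 140
Round 2 — N1, N11, N19 trip offline.
  N1 sheds 100 MW: no online neighbours, lost.
  N11 sheds 120 MW to N17: 120 each.
    N17: 60+120 = 180 > 80
  N19 sheds 160 MW: no online neighbours, lost.
Round 3 — N17 trips offline.
  N17 sheds 180 MW: no online neighbours, lost.
No further trips.

yes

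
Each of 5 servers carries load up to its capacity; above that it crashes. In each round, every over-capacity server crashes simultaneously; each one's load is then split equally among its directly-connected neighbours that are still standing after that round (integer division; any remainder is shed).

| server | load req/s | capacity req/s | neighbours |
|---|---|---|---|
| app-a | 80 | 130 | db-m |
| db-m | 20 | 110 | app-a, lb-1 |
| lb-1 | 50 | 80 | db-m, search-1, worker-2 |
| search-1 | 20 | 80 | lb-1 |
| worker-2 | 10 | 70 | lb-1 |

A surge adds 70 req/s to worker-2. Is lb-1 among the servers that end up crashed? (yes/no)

yes

Round 1 — worker-2 at 80 > 70. worker-2 crashes.
  worker-2 sheds 80 req/s to lb-1: 80 each.
    lb-1: 50+80 = 130 > 80
Round 2 — lb-1 crashes.
  lb-1 sheds 130 req/s to db-m, search-1: 65 each.
    db-m: 20+65 = 85 ≤ 110
    search-1: 20+65 = 85 > 80
Round 3 — search-1 crashes.
  search-1 sheds 85 req/s: no online neighbours, lost.
No further crashes.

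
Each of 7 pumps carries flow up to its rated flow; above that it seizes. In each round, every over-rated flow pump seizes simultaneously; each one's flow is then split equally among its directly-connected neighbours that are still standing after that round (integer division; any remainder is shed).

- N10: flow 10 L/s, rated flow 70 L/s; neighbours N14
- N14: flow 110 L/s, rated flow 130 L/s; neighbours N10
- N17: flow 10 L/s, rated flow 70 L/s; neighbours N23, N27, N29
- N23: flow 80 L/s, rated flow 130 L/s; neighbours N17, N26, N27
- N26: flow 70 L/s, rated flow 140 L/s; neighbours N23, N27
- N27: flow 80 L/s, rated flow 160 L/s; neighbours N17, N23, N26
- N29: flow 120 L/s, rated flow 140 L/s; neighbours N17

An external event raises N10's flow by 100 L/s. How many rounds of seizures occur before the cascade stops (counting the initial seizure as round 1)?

Round 1 — N10 at 110 > 70. N10 seizes.
  N10 sheds 110 L/s to N14: 110 each.
    N14: 110+110 = 220 > 130
Round 2 — N14 seizes.
  N14 sheds 220 L/s: no online neighbours, lost.
No further seizures.

2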